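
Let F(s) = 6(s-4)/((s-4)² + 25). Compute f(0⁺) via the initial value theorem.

f(0⁺) = lim_{s→∞} sF(s) = lim_{s→∞} 6s(s-4)/((s-4)² + 25) = 6

Final answer: 6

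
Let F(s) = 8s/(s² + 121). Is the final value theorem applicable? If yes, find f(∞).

The final value theorem requires all poles of sF(s) in the left half-plane. sF(s) = 8s²/(s² + 121) has poles at s = ±11i (imaginary axis). Theorem does NOT apply (oscillatory system).

Final answer: Not applicable (oscillatory)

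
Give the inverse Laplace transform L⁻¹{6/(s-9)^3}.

L⁻¹{n!/(s-a)^(n+1)} = t^n·e^(at) with n=2, a=9. So L⁻¹{2/(s-9)^3} = t^2·e^(9t), and L⁻¹{6/(s-9)^3} = (6/2)·t^2·e^(9t) = 3·t^2·e^(9t)

Final answer: 3·t^2·e^(9t)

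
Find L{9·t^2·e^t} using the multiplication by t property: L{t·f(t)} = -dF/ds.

Using L{t^n·e^(at)} = n!/(s-a)^(n+1), L{t^2·e^t} = 2/(s-1)^3, so L{9·t^2·e^t} = 9·2/(s-1)^3 = 18/(s-1)^3

Final answer: 18/(s-1)^3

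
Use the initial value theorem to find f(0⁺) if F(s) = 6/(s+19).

f(0⁺) = lim_{s→∞} s·6/(s+19) = lim_{s→∞} 6s/(s+19) = 6

Final answer: 6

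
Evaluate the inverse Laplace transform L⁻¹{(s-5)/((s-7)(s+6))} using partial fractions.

Using partial fractions, f(t) = (2e^(7t) + 11e^(-6t))/13

Final answer: (2e^(7t) + 11e^(-6t))/13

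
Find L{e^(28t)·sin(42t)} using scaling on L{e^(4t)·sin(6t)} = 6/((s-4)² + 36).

Scaling with a=7: L{e^(28t)·sin(42t)} = (1/7) · 6/((s/7-4)² + 36). Simplifying: 42/((s-28)² + 1764)

Final answer: 42/((s-28)² + 1764)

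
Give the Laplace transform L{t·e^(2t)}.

L{t^n·e^(at)} = n!/(s-a)^(n+1), so L{t·e^(2t)} = 1/(s-2)^2

Final answer: 1/(s-2)^2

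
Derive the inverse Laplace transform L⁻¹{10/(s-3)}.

L⁻¹{1/(s-a)} = e^(at), so L⁻¹{1/(s-3)} = e^(3t), and L⁻¹{10/(s-3)} = 10·e^(3t)

Final answer: 10·e^(3t)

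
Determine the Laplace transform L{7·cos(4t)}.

L{cos(ωt)} = s/(s² + ω²), so L{cos(4t)} = s/(s² + 16). Then L{7·cos(4t)} = 7·s/(s² + 16) = 7s/(s² + 16)

Final answer: 7s/(s² + 16)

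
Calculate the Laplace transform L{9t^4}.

L{9t^4} = 9 · L{t^4} = 9 · 24/s^5 = 216/s^5

Final answer: 216/s^5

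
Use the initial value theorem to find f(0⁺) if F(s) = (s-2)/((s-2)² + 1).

f(0⁺) = lim_{s→∞} sF(s) = lim_{s→∞} s(s-2)/((s-2)² + 1) = 1

Final answer: 1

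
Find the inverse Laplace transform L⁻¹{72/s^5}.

L⁻¹{n!/s^(n+1)} = t^n with n=4. So L⁻¹{24/s^5} = t^4, and L⁻¹{72/s^5} = (72/24)·t^4 = 3·t^4

Final answer: 3·t^4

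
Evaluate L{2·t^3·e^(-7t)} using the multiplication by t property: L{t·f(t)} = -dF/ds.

Using L{t^n·e^(at)} = n!/(s-a)^(n+1), L{t^3·e^(-7t)} = 6/(s+7)^4, so L{2·t^3·e^(-7t)} = 2·6/(s+7)^4 = 12/(s+7)^4

Final answer: 12/(s+7)^4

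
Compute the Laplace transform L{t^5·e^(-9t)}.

L{t^n·e^(at)} = n!/(s-a)^(n+1), so L{t^5·e^(-9t)} = 120/(s+9)^6

Final answer: 120/(s+9)^6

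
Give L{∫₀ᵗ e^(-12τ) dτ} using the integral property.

L{∫₀ᵗ f(τ)dτ} = F(s)/s with F(s) = 1/(s+12), so L{∫₀ᵗ e^(-12τ) dτ} = 1/(s(s+12))

Final answer: 1/(s(s+12))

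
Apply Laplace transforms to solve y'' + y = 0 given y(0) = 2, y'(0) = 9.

L{y''} + 1L{y} = 0. s²Y - 2s - 9 + Y = 0. Y(s² + 1) = 2s + 9. Y = (2s + 9)/(s² + 1). Inverting: y(t) = 2cos(t) + 9sin(t)

Final answer: y(t) = 2cos(t) + 9sin(t)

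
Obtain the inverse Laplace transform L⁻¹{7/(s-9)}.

L⁻¹{1/(s-a)} = e^(at), so L⁻¹{1/(s-9)} = e^(9t), and L⁻¹{7/(s-9)} = 7·e^(9t)

Final answer: 7·e^(9t)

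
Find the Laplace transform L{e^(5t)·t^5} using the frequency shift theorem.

L{e^(at)·t^n} = n!/(s-a)^(n+1), so L{e^(5t)·t^5} = 120/(s-5)^6

Final answer: 120/(s-5)^6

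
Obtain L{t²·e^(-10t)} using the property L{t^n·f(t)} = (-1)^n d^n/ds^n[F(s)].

L{e^(-10t)} = 1/(s+10). d/ds[1/(s+10)] = -1/(s+10)². d²/ds²[1/(s+10)] = 2/(s+10)³. So L{t²·e^(-10t)} = (-1)² · 2/(s+10)³ = 2/(s+10)³

Final answer: 2/(s+10)³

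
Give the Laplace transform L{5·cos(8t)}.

L{cos(ωt)} = s/(s² + ω²), so L{cos(8t)} = s/(s² + 64). Then L{5·cos(8t)} = 5·s/(s² + 64) = 5s/(s² + 64)

Final answer: 5s/(s² + 64)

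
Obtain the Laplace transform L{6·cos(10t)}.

L{cos(ωt)} = s/(s² + ω²), so L{cos(10t)} = s/(s² + 100). Then L{6·cos(10t)} = 6·s/(s² + 100) = 6s/(s² + 100)

Final answer: 6s/(s² + 100)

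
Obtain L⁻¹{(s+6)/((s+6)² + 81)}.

Using frequency shift: L⁻¹{(s-a)/((s-a)² + b²)} = e^(at)cos(bt). Here a=-6, b=9

Final answer: e^(-6t)·cos(9t)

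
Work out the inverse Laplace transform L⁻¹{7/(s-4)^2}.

L⁻¹{n!/(s-a)^(n+1)} = t^n·e^(at) with n=1, a=4. So L⁻¹{1/(s-4)^2} = t·e^(4t), and L⁻¹{7/(s-4)^2} = (7/1)·t·e^(4t) = 7·t·e^(4t)

Final answer: 7·t·e^(4t)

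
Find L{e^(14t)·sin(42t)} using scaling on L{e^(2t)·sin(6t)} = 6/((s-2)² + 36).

Scaling with a=7: L{e^(14t)·sin(42t)} = (1/7) · 6/((s/7-2)² + 36). Simplifying: 42/((s-14)² + 1764)

Final answer: 42/((s-14)² + 1764)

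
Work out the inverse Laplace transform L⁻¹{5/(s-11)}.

L⁻¹{1/(s-a)} = e^(at), so L⁻¹{1/(s-11)} = e^(11t), and L⁻¹{5/(s-11)} = 5·e^(11t)

Final answer: 5·e^(11t)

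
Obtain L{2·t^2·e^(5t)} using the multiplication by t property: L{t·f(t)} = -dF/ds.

Using L{t^n·e^(at)} = n!/(s-a)^(n+1), L{t^2·e^(5t)} = 2/(s-5)^3, so L{2·t^2·e^(5t)} = 2·2/(s-5)^3 = 4/(s-5)^3

Final answer: 4/(s-5)^3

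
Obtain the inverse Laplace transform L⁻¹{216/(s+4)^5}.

L⁻¹{n!/(s-a)^(n+1)} = t^n·e^(at) with n=4, a=-4. So L⁻¹{24/(s+4)^5} = t^4·e^(-4t), and L⁻¹{216/(s+4)^5} = (216/24)·t^4·e^(-4t) = 9·t^4·e^(-4t)

Final answer: 9·t^4·e^(-4t)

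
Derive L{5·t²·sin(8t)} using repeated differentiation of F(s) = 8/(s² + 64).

F(s) = 8/(s² + 64). F'(s) = -16s/(s² + 64)². F''(s) = -16(64 - 3s²)/(s² + 64)³ = (48s² - 1024)/(s² + 64)³. So L{t²·sin(8t)} = (-1)² F''(s) = (48s² - 1024)/(s² + 64)³. Then L{5·t²·sin(8t)} = 5·(48s² - 1024)/(s² + 64)³ = (240s² - 5120)/(s² + 64)³

Final answer: (240s² - 5120)/(s² + 64)³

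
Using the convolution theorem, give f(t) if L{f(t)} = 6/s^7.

6/s^7 = (6/s)·(1/s^6) = L{6}·L{t^5/120}. By convolution, f(t) = 6*t^5/120 = ∫₀ᵗ 6·τ^5/120 dτ = 6·t^6/720

Final answer: 6·t^6/720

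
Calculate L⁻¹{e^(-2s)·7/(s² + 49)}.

L⁻¹{7/(s² + 49)} = sin(7t). By the time shift theorem, L⁻¹{e^(-as)F(s)} = u(t-a)f(t-a) with a=2, so L⁻¹{e^(-2s)·7/(s² + 49)} = u(t-2)·sin(7(t-2))

Final answer: u(t-2)·sin(7(t-2))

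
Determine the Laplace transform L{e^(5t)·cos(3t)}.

L{e^(at)·cos(ωt)} = (s-a)/((s-a)² + ω²), so L{e^(5t)·cos(3t)} = (s-5)/((s-5)² + 9)

Final answer: (s-5)/((s-5)² + 9)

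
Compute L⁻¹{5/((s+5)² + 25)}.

Form: b/((s-a)² + b²) → e^(at)sin(bt). With a=-5, b=5

Final answer: e^(-5t)·sin(5t)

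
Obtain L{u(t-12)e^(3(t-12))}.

u(t-a)f(t-a) with f(t)=e^(3t). L{e^(3t)} = 1/(s-3). By time shift: e^(-12s)/(s-3)

Final answer: e^(-12s)/(s-3)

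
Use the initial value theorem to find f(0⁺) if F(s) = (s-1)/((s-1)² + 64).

f(0⁺) = lim_{s→∞} sF(s) = lim_{s→∞} s(s-1)/((s-1)² + 64) = 1

Final answer: 1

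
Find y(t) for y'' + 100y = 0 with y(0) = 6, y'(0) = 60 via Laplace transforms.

L{y''} + 100L{y} = 0. s²Y - 6s - 60 + 100Y = 0. Y(s² + 100) = 6s + 60. Y = (6s + 60)/(s² + 100). Inverting: y(t) = 6cos(10t) + 6sin(10t)

Final answer: y(t) = 6cos(10t) + 6sin(10t)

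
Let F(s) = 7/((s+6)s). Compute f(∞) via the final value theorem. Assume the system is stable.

f(∞) = lim_{s→0} sF(s) = lim_{s→0} 7/(s+6) = 7/6

Final answer: 7/6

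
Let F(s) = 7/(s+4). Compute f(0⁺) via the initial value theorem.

f(0⁺) = lim_{s→∞} s·7/(s+4) = lim_{s→∞} 7s/(s+4) = 7

Final answer: 7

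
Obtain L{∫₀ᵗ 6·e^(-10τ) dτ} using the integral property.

L{∫₀ᵗ f(τ)dτ} = F(s)/s with F(s) = 6/(s+10), so L{∫₀ᵗ 6·e^(-10τ) dτ} = 6/(s(s+10))

Final answer: 6/(s(s+10))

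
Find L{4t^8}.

L{t^n} = n!/s^(n+1). So L{4t^8} = 4·8!/s^9 = 161280/s^9

Final answer: 161280/s^9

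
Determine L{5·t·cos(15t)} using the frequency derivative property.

L{cos(15t)} = s/(s² + 225). Derivative: d/ds[s/(s² + 225)] = [(s² + 225) - s·2s]/(s² + 225)² = (225 - s²)/(s² + 225)². So L{t·cos(15t)} = -F'(s) = (s² - 225)/(s² + 225)². Then L{5·t·cos(15t)} = 5·(s² - 225)/(s² + 225)²

Final answer: 5·(s² - 225)/(s² + 225)²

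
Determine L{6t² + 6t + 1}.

L{6t² + 6t + 1} = 6·2/s³ + 6/s² + 1/s = 12/s³ + 6/s² + 1/s

Final answer: 12/s³ + 6/s² + 1/s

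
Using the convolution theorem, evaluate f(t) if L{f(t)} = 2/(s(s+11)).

2/(s(s+11)) = (2/s)·(1/(s+11)) = L{2}·L{e^(-11t)}. By convolution, f(t) = 2*e^(-11t) = ∫₀ᵗ 2·e^(-11τ) dτ = 2·(1 - e^(-11t))/11

Final answer: 2·(1 - e^(-11t))/11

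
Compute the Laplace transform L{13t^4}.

L{13t^4} = 13 · L{t^4} = 13 · 24/s^5 = 312/s^5

Final answer: 312/s^5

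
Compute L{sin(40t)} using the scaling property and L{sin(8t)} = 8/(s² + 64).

Using L{f(at)} = (1/a)F(s/a) with a=5: L{sin(40t)} = (1/5) · 8/((s/5)² + 64) = (1/5) · 8·25/(s² + 1600) = 40/(s² + 1600)

Final answer: 40/(s² + 1600)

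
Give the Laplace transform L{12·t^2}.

L{t^n} = n!/s^(n+1), so L{t^2} = 2/s^3. Then L{12·t^2} = 12·2/s^3 = 24/s^3

Final answer: 24/s^3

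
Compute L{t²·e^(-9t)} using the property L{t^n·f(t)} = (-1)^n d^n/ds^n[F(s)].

L{e^(-9t)} = 1/(s+9). d/ds[1/(s+9)] = -1/(s+9)². d²/ds²[1/(s+9)] = 2/(s+9)³. So L{t²·e^(-9t)} = (-1)² · 2/(s+9)³ = 2/(s+9)³

Final answer: 2/(s+9)³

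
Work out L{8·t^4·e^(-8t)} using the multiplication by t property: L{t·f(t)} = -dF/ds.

Using L{t^n·e^(at)} = n!/(s-a)^(n+1), L{t^4·e^(-8t)} = 24/(s+8)^5, so L{8·t^4·e^(-8t)} = 8·24/(s+8)^5 = 192/(s+8)^5

Final answer: 192/(s+8)^5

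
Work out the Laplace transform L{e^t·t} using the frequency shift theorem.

L{e^(at)·t^n} = n!/(s-a)^(n+1), so L{e^t·t} = 1/(s-1)^2

Final answer: 1/(s-1)^2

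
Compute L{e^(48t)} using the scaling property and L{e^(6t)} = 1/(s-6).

Using L{f(at)} = (1/a)F(s/a) with a=8 and f(t) = e^(6t): L{e^(48t)} = (1/8) · 1/((s/8)-6) = (1/8) · 8/(s-48) = 1/(s-48)

Final answer: 1/(s-48)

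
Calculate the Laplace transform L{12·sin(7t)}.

L{sin(ωt)} = ω/(s² + ω²), so L{sin(7t)} = 7/(s² + 49). Then L{12·sin(7t)} = 12·7/(s² + 49) = 84/(s² + 49)

Final answer: 84/(s² + 49)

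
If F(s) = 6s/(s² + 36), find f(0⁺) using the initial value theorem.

f(0⁺) = lim_{s→∞} s·6s/(s² + 36) = lim_{s→∞} 6s²/(s² + 36) = 6

Final answer: 6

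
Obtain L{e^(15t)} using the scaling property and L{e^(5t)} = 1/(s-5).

Using L{f(at)} = (1/a)F(s/a) with a=3 and f(t) = e^(5t): L{e^(15t)} = (1/3) · 1/((s/3)-5) = (1/3) · 3/(s-15) = 1/(s-15)

Final answer: 1/(s-15)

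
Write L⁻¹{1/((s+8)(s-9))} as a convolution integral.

1/((s+8)(s-9)) = (1/(s+8))·(1/(s-9)) = L{e^(-8t)}·L{e^(9t)}. So f(t) = e^(-8t)*e^(9t) = ∫₀ᵗ e^(-8τ)·e^(9(t-τ)) dτ

Final answer: ∫₀ᵗ e^(-8τ)·e^(9(t-τ)) dτ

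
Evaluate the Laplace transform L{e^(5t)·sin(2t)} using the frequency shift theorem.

Frequency shift: L{e^(at)f(t)} = F(s-a). L{e^(5t)·sin(2t)} = 2/((s-5)² + 4)

Final answer: 2/((s-5)² + 4)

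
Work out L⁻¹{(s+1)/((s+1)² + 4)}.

Using frequency shift: L⁻¹{(s-a)/((s-a)² + b²)} = e^(at)cos(bt). Here a=-1, b=2

Final answer: e^(-t)·cos(2t)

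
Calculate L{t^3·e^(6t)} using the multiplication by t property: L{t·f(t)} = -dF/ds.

Using L{t^n·e^(at)} = n!/(s-a)^(n+1), L{t^3·e^(6t)} = 6/(s-6)^4

Final answer: 6/(s-6)^4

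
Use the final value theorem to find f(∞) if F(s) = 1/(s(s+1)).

f(∞) = lim_{s→0} s·1/(s(s+1)) = lim_{s→0} 1/(s+1) = 1/1 = 1

Final answer: 1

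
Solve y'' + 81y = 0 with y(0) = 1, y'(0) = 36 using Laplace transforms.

L{y''} + 81L{y} = 0. s²Y - s - 36 + 81Y = 0. Y(s² + 81) = s + 36. Y = (s + 36)/(s² + 81). Inverting: y(t) = cos(9t) + 4sin(9t)

Final answer: y(t) = cos(9t) + 4sin(9t)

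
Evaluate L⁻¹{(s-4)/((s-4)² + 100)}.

Using frequency shift: L⁻¹{(s-a)/((s-a)² + b²)} = e^(at)cos(bt). Here a=4, b=10

Final answer: e^(4t)·cos(10t)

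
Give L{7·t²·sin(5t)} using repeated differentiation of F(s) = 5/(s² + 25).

F(s) = 5/(s² + 25). F'(s) = -10s/(s² + 25)². F''(s) = -10(25 - 3s²)/(s² + 25)³ = (30s² - 250)/(s² + 25)³. So L{t²·sin(5t)} = (-1)² F''(s) = (30s² - 250)/(s² + 25)³. Then L{7·t²·sin(5t)} = 7·(30s² - 250)/(s² + 25)³ = (210s² - 1750)/(s² + 25)³

Final answer: (210s² - 1750)/(s² + 25)³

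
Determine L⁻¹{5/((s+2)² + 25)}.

Form: b/((s-a)² + b²) → e^(at)sin(bt). With a=-2, b=5

Final answer: e^(-2t)·sin(5t)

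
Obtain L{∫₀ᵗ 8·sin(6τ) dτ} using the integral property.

L{∫₀ᵗ f(τ)dτ} = F(s)/s with F(s) = 48/(s² + 36), so the result is (48/(s² + 36))/s = 48/(s(s² + 36))

Final answer: 48/(s(s² + 36))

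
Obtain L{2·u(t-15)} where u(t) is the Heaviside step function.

L{u(t-a)} = e^(-as)/s. Here a=15, so L{u(t-15)} = e^(-15s)/s, and L{2·u(t-15)} = 2·e^(-15s)/s

Final answer: 2·e^(-15s)/s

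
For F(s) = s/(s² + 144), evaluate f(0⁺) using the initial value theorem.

f(0⁺) = lim_{s→∞} s·s/(s² + 144) = lim_{s→∞} s²/(s² + 144) = 1

Final answer: 1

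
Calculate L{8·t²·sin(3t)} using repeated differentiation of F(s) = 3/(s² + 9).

F(s) = 3/(s² + 9). F'(s) = -6s/(s² + 9)². F''(s) = -6(9 - 3s²)/(s² + 9)³ = (18s² - 54)/(s² + 9)³. So L{t²·sin(3t)} = (-1)² F''(s) = (18s² - 54)/(s² + 9)³. Then L{8·t²·sin(3t)} = 8·(18s² - 54)/(s² + 9)³ = (144s² - 432)/(s² + 9)³

Final answer: (144s² - 432)/(s² + 9)³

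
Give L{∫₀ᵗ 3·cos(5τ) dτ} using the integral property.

L{∫₀ᵗ f(τ)dτ} = F(s)/s with F(s) = 3s/(s² + 25), so the result is (3s/(s² + 25))/s = 3/(s² + 25)

Final answer: 3/(s² + 25)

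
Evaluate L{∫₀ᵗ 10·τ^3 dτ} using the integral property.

L{∫₀ᵗ f(τ)dτ} = F(s)/s with f(t) = 10t^3. F(s) = 60/s^4, so L{∫₀ᵗ 10·τ^3 dτ} = (60/s^4)/s = 60/s^5. (Check: ∫₀ᵗ 10·τ^3 dτ = 10t^4/4.)

Final answer: 60/s^5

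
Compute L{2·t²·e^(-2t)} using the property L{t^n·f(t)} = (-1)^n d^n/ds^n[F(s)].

L{e^(-2t)} = 1/(s+2). d/ds[1/(s+2)] = -1/(s+2)². d²/ds²[1/(s+2)] = 2/(s+2)³. So L{t²·e^(-2t)} = (-1)² · 2/(s+2)³ = 2/(s+2)³. Then L{2·t²·e^(-2t)} = 2·2/(s+2)³ = 4/(s+2)³

Final answer: 4/(s+2)³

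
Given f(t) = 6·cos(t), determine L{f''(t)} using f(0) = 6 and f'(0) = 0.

F(s) = 6s/(s² + 1). L{f''(t)} = s²F(s) - sf(0) - f'(0) = 6s³/(s² + 1) - 6s = (6s³ - 6s(s² + 1))/(s² + 1) = -6s/(s² + 1)

Final answer: -6s/(s² + 1)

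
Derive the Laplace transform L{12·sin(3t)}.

L{sin(ωt)} = ω/(s² + ω²), so L{sin(3t)} = 3/(s² + 9). Then L{12·sin(3t)} = 12·3/(s² + 9) = 36/(s² + 9)

Final answer: 36/(s² + 9)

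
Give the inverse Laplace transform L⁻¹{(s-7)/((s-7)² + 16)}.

Using frequency shift, L⁻¹{(s-7)/((s-7)² + 16)} = e^(7t)·cos(4t)

Final answer: e^(7t)·cos(4t)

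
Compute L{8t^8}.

L{t^n} = n!/s^(n+1). So L{8t^8} = 8·8!/s^9 = 322560/s^9

Final answer: 322560/s^9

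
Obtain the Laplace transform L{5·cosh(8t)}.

L{cosh(ωt)} = s/(s² - ω²), so L{cosh(8t)} = s/(s² - 64). Then L{5·cosh(8t)} = 5·s/(s² - 64) = 5s/(s² - 64)

Final answer: 5s/(s² - 64)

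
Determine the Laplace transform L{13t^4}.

L{13t^4} = 13 · L{t^4} = 13 · 24/s^5 = 312/s^5

Final answer: 312/s^5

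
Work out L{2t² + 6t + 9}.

L{2t² + 6t + 9} = 2·2/s³ + 6/s² + 9/s = 4/s³ + 6/s² + 9/s

Final answer: 4/s³ + 6/s² + 9/s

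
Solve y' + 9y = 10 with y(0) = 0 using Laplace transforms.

sY + 9Y = 10/s. Y = 10/(s(s+9)). Partial fractions: Y = 10/9/s - 10/9/(s+9)

Final answer: y(t) = 10/9(1 - e^(-9t))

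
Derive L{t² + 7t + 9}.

L{t² + 7t + 9} = 2/s³ + 7/s² + 9/s = 2/s³ + 7/s² + 9/s

Final answer: 2/s³ + 7/s² + 9/s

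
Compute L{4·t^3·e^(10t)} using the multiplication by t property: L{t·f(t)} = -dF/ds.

Using L{t^n·e^(at)} = n!/(s-a)^(n+1), L{t^3·e^(10t)} = 6/(s-10)^4, so L{4·t^3·e^(10t)} = 4·6/(s-10)^4 = 24/(s-10)^4

Final answer: 24/(s-10)^4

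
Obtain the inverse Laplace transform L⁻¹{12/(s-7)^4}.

L⁻¹{n!/(s-a)^(n+1)} = t^n·e^(at) with n=3, a=7. So L⁻¹{6/(s-7)^4} = t^3·e^(7t), and L⁻¹{12/(s-7)^4} = (12/6)·t^3·e^(7t) = 2·t^3·e^(7t)

Final answer: 2·t^3·e^(7t)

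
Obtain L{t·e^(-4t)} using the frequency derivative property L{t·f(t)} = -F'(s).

L{e^(-4t)} = 1/(s+4). By frequency derivative: L{t·e^(-4t)} = -d/ds[1/(s+4)] = -(-1)/(s+4)² = 1/(s+4)²

Final answer: 1/(s+4)²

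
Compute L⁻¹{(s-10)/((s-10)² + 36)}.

Using frequency shift: L⁻¹{(s-a)/((s-a)² + b²)} = e^(at)cos(bt). Here a=10, b=6

Final answer: e^(10t)·cos(6t)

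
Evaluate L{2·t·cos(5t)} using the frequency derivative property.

L{cos(5t)} = s/(s² + 25). Derivative: d/ds[s/(s² + 25)] = [(s² + 25) - s·2s]/(s² + 25)² = (25 - s²)/(s² + 25)². So L{t·cos(5t)} = -F'(s) = (s² - 25)/(s² + 25)². Then L{2·t·cos(5t)} = 2·(s² - 25)/(s² + 25)²

Final answer: 2·(s² - 25)/(s² + 25)²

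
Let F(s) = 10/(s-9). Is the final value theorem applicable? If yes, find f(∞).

sF(s) = 10s/(s-9) has a pole at s = 9 in the right half-plane. Theorem does NOT apply (unstable system; f(t) = 10·e^(9t) grows without bound).

Final answer: Not applicable (unstable)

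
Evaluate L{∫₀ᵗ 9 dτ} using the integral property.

L{∫₀ᵗ f(τ)dτ} = F(s)/s with f(t) = 9. F(s) = 9/s, so L{∫₀ᵗ 9 dτ} = (9/s)/s = 9/s². (Check: ∫₀ᵗ 9 dτ = 9t.)

Final answer: 9/s²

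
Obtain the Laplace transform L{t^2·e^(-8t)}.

L{t^n·e^(at)} = n!/(s-a)^(n+1), so L{t^2·e^(-8t)} = 2/(s+8)^3

Final answer: 2/(s+8)^3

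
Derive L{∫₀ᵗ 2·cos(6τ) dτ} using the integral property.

L{∫₀ᵗ f(τ)dτ} = F(s)/s with F(s) = 2s/(s² + 36), so the result is (2s/(s² + 36))/s = 2/(s² + 36)

Final answer: 2/(s² + 36)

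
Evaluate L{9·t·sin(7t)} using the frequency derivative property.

L{sin(7t)} = 7/(s² + 49). By L{t·f(t)} = -F'(s): -d/ds[7/(s² + 49)] = -(7)·(-2s)/(s² + 49)² = 14s/(s² + 49)². Then L{9·t·sin(7t)} = 9·14s/(s² + 49)² = 126s/(s² + 49)²

Final answer: 126s/(s² + 49)²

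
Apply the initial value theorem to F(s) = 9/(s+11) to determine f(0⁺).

f(0⁺) = lim_{s→∞} s·9/(s+11) = lim_{s→∞} 9s/(s+11) = 9

Final answer: 9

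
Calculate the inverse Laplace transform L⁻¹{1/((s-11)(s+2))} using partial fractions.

Decompose: A/(s-11) + B/(s+2). A = 1/13, B = -1/13. f(t) = (e^(11t) - e^(-2t))/13

Final answer: (e^(11t) - e^(-2t))/13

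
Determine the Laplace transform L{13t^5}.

L{13t^5} = 13 · L{t^5} = 13 · 120/s^6 = 1560/s^6

Final answer: 1560/s^6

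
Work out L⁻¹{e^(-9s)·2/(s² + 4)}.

L⁻¹{2/(s² + 4)} = sin(2t). By the time shift theorem, L⁻¹{e^(-as)F(s)} = u(t-a)f(t-a) with a=9, so L⁻¹{e^(-9s)·2/(s² + 4)} = u(t-9)·sin(2(t-9))

Final answer: u(t-9)·sin(2(t-9))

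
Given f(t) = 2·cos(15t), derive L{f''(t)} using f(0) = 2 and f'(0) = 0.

F(s) = 2s/(s² + 225). L{f''(t)} = s²F(s) - sf(0) - f'(0) = 2s³/(s² + 225) - 2s = (2s³ - 2s(s² + 225))/(s² + 225) = -450s/(s² + 225)

Final answer: -450s/(s² + 225)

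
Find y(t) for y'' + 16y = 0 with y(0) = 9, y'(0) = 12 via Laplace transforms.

L{y''} + 16L{y} = 0. s²Y - 9s - 12 + 16Y = 0. Y(s² + 16) = 9s + 12. Y = (9s + 12)/(s² + 16). Inverting: y(t) = 9cos(4t) + 3sin(4t)

Final answer: y(t) = 9cos(4t) + 3sin(4t)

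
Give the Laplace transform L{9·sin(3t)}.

L{sin(ωt)} = ω/(s² + ω²), so L{sin(3t)} = 3/(s² + 9). Then L{9·sin(3t)} = 9·3/(s² + 9) = 27/(s² + 9)

Final answer: 27/(s² + 9)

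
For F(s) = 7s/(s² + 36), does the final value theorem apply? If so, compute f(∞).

The final value theorem requires all poles of sF(s) in the left half-plane. sF(s) = 7s²/(s² + 36) has poles at s = ±6i (imaginary axis). Theorem does NOT apply (oscillatory system).

Final answer: Not applicable (oscillatory)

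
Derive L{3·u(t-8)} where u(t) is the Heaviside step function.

L{u(t-a)} = e^(-as)/s. Here a=8, so L{u(t-8)} = e^(-8s)/s, and L{3·u(t-8)} = 3·e^(-8s)/s

Final answer: 3·e^(-8s)/s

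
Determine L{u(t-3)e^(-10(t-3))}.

u(t-a)f(t-a) with f(t)=e^(-10t). L{e^(-10t)} = 1/(s+10). By time shift: e^(-3s)/(s+10)

Final answer: e^(-3s)/(s+10)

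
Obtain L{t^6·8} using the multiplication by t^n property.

L{8} = 8/s. d^1/ds^1[1/s] = -1/s². d^2/ds^2[1/s] = 2/s^3. d^3/ds^3[1/s] = -6/s^4. d^4/ds^4[1/s] = 24/s^5. d^5/ds^5[1/s] = -120/s^6. d^6/ds^6[1/s] = 720/s^7. So L{t^6} = (-1)^{6}·720/s^7 = 720/s^7. Then L{t^6·8} = 8·720/s^7 = 5760/s^7

Final answer: 5760/s^7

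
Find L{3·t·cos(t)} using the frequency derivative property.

L{cos(t)} = s/(s² + 1). Derivative: d/ds[s/(s² + 1)] = [(s² + 1) - s·2s]/(s² + 1)² = (1 - s²)/(s² + 1)². So L{t·cos(t)} = -F'(s) = (s² - 1)/(s² + 1)². Then L{3·t·cos(t)} = 3·(s² - 1)/(s² + 1)²

Final answer: 3·(s² - 1)/(s² + 1)²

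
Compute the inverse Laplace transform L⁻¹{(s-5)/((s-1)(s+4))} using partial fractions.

Using partial fractions, f(t) = (-4e^t + 9e^(-4t))/5

Final answer: (-4e^t + 9e^(-4t))/5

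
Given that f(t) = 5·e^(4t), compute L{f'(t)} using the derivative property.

f(0) = 5, F(s) = 5/(s-4). L{f'(t)} = s·F(s) - f(0) = 5s/(s-4) - 5 = (5s - 5(s-4))/(s-4) = 20/(s-4)

Final answer: 20/(s-4)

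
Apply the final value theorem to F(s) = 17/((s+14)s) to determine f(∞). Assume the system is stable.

f(∞) = lim_{s→0} sF(s) = lim_{s→0} 17/(s+14) = 17/14

Final answer: 17/14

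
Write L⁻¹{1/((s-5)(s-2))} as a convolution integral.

1/((s-5)(s-2)) = (1/(s-5))·(1/(s-2)) = L{e^(5t)}·L{e^(2t)}. So f(t) = e^(5t)*e^(2t) = ∫₀ᵗ e^(5τ)·e^(2(t-τ)) dτ

Final answer: ∫₀ᵗ e^(5τ)·e^(2(t-τ)) dτ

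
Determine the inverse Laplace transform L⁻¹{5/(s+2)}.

L⁻¹{1/(s-a)} = e^(at), so L⁻¹{1/(s+2)} = e^(-2t), and L⁻¹{5/(s+2)} = 5·e^(-2t)

Final answer: 5·e^(-2t)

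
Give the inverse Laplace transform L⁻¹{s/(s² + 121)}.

L⁻¹{s/(s² + 121)} = cos(11t)

Final answer: cos(11t)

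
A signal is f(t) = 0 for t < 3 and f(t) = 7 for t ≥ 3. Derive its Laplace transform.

f(t) = 7·u(t-3). L{u(t-3)} = e^(-3s)/s, so L{f(t)} = 7·e^(-3s)/s

Final answer: 7·e^(-3s)/s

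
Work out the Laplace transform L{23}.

L{23} = 23 · L{1} = 23/s

Final answer: 23/s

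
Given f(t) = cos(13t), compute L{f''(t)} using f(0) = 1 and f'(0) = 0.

F(s) = s/(s² + 169). L{f''(t)} = s²F(s) - sf(0) - f'(0) = s³/(s² + 169) - s = (s³ - s(s² + 169))/(s² + 169) = -169s/(s² + 169)

Final answer: -169s/(s² + 169)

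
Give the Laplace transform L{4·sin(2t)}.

L{sin(ωt)} = ω/(s² + ω²), so L{sin(2t)} = 2/(s² + 4). Then L{4·sin(2t)} = 4·2/(s² + 4) = 8/(s² + 4)

Final answer: 8/(s² + 4)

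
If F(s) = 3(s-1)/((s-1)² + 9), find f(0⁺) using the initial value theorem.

f(0⁺) = lim_{s→∞} sF(s) = lim_{s→∞} 3s(s-1)/((s-1)² + 9) = 3

Final answer: 3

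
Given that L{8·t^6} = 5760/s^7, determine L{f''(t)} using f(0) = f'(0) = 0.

L{f''(t)} = s²F(s) - sf(0) - f'(0) = s²·5760/s^7 - 0 - 0 = 5760/s^5

Final answer: 5760/s^5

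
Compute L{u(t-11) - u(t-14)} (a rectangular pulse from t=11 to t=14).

L{u(t-a)} = e^(-as)/s. L{u(t-11) - u(t-14)} = (e^(-11s) - e^(-14s))/s

Final answer: (e^(-11s) - e^(-14s))/s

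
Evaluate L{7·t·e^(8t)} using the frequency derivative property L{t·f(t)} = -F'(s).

L{e^(8t)} = 1/(s-8). By frequency derivative: L{t·e^(8t)} = -d/ds[1/(s-8)] = -(-1)/(s-8)² = 1/(s-8)². Then L{7·t·e^(8t)} = 7·1/(s-8)² = 7/(s-8)²

Final answer: 7/(s-8)²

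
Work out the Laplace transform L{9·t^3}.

L{t^n} = n!/s^(n+1), so L{t^3} = 6/s^4. Then L{9·t^3} = 9·6/s^4 = 54/s^4

Final answer: 54/s^4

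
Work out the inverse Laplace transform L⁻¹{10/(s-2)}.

L⁻¹{1/(s-a)} = e^(at), so L⁻¹{1/(s-2)} = e^(2t), and L⁻¹{10/(s-2)} = 10·e^(2t)

Final answer: 10·e^(2t)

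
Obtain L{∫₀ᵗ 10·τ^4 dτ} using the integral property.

L{∫₀ᵗ f(τ)dτ} = F(s)/s with f(t) = 10t^4. F(s) = 240/s^5, so L{∫₀ᵗ 10·τ^4 dτ} = (240/s^5)/s = 240/s^6. (Check: ∫₀ᵗ 10·τ^4 dτ = 10t^5/5.)

Final answer: 240/s^6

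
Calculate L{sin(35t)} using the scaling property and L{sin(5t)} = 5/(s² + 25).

Using L{f(at)} = (1/a)F(s/a) with a=7: L{sin(35t)} = (1/7) · 5/((s/7)² + 25) = (1/7) · 5·49/(s² + 1225) = 35/(s² + 1225)

Final answer: 35/(s² + 1225)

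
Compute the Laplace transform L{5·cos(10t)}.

L{cos(ωt)} = s/(s² + ω²), so L{cos(10t)} = s/(s² + 100). Then L{5·cos(10t)} = 5·s/(s² + 100) = 5s/(s² + 100)

Final answer: 5s/(s² + 100)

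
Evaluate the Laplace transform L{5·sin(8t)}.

L{sin(ωt)} = ω/(s² + ω²), so L{sin(8t)} = 8/(s² + 64). Then L{5·sin(8t)} = 5·8/(s² + 64) = 40/(s² + 64)

Final answer: 40/(s² + 64)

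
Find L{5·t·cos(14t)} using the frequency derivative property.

L{cos(14t)} = s/(s² + 196). Derivative: d/ds[s/(s² + 196)] = [(s² + 196) - s·2s]/(s² + 196)² = (196 - s²)/(s² + 196)². So L{t·cos(14t)} = -F'(s) = (s² - 196)/(s² + 196)². Then L{5·t·cos(14t)} = 5·(s² - 196)/(s² + 196)²

Final answer: 5·(s² - 196)/(s² + 196)²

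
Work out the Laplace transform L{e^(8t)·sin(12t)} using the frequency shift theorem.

Frequency shift: L{e^(at)f(t)} = F(s-a). L{e^(8t)·sin(12t)} = 12/((s-8)² + 144)

Final answer: 12/((s-8)² + 144)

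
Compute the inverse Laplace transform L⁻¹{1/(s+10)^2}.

L⁻¹{n!/(s-a)^(n+1)} = t^n·e^(at), so L⁻¹{1/(s+10)^2} = t·e^(-10t)

Final answer: t·e^(-10t)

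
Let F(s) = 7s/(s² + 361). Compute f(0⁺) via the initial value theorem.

f(0⁺) = lim_{s→∞} s·7s/(s² + 361) = lim_{s→∞} 7s²/(s² + 361) = 7

Final answer: 7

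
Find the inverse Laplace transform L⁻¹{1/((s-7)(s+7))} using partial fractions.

Decompose: A/(s-7) + B/(s+7). A = 1/14, B = -1/14. f(t) = (e^(7t) - e^(-7t))/14

Final answer: (e^(7t) - e^(-7t))/14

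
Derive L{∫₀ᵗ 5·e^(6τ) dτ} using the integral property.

L{∫₀ᵗ f(τ)dτ} = F(s)/s with F(s) = 5/(s-6), so L{∫₀ᵗ 5·e^(6τ) dτ} = 5/(s(s-6))

Final answer: 5/(s(s-6))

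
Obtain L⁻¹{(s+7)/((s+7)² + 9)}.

Using frequency shift: L⁻¹{(s-a)/((s-a)² + b²)} = e^(at)cos(bt). Here a=-7, b=3

Final answer: e^(-7t)·cos(3t)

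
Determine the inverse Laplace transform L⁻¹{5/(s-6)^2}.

L⁻¹{n!/(s-a)^(n+1)} = t^n·e^(at) with n=1, a=6. So L⁻¹{1/(s-6)^2} = t·e^(6t), and L⁻¹{5/(s-6)^2} = (5/1)·t·e^(6t) = 5·t·e^(6t)

Final answer: 5·t·e^(6t)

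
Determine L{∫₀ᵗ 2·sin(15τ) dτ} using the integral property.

L{∫₀ᵗ f(τ)dτ} = F(s)/s with F(s) = 30/(s² + 225), so the result is (30/(s² + 225))/s = 30/(s(s² + 225))

Final answer: 30/(s(s² + 225))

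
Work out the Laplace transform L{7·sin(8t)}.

L{sin(ωt)} = ω/(s² + ω²), so L{sin(8t)} = 8/(s² + 64). Then L{7·sin(8t)} = 7·8/(s² + 64) = 56/(s² + 64)

Final answer: 56/(s² + 64)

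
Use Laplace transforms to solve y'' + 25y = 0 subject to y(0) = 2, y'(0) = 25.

L{y''} + 25L{y} = 0. s²Y - 2s - 25 + 25Y = 0. Y(s² + 25) = 2s + 25. Y = (2s + 25)/(s² + 25). Inverting: y(t) = 2cos(5t) + 5sin(5t)

Final answer: y(t) = 2cos(5t) + 5sin(5t)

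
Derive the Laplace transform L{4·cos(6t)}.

L{cos(ωt)} = s/(s² + ω²), so L{cos(6t)} = s/(s² + 36). Then L{4·cos(6t)} = 4·s/(s² + 36) = 4s/(s² + 36)

Final answer: 4s/(s² + 36)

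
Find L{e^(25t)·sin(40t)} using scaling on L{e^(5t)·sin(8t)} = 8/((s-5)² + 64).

Scaling with a=5: L{e^(25t)·sin(40t)} = (1/5) · 8/((s/5-5)² + 64). Simplifying: 40/((s-25)² + 1600)

Final answer: 40/((s-25)² + 1600)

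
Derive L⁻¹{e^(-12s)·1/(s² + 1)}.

L⁻¹{1/(s² + 1)} = sin(t). By the time shift theorem, L⁻¹{e^(-as)F(s)} = u(t-a)f(t-a) with a=12, so L⁻¹{e^(-12s)·1/(s² + 1)} = u(t-12)·sin((t-12))

Final answer: u(t-12)·sin((t-12))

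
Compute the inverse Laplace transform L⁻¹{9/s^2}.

L⁻¹{n!/s^(n+1)} = t^n with n=1. So L⁻¹{1/s^2} = t, and L⁻¹{9/s^2} = (9/1)·t = 9·t

Final answer: 9·t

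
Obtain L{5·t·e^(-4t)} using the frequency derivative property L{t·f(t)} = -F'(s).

L{e^(-4t)} = 1/(s+4). By frequency derivative: L{t·e^(-4t)} = -d/ds[1/(s+4)] = -(-1)/(s+4)² = 1/(s+4)². Then L{5·t·e^(-4t)} = 5·1/(s+4)² = 5/(s+4)²

Final answer: 5/(s+4)²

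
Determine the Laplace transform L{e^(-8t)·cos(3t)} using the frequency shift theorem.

Frequency shift: L{e^(at)f(t)} = F(s-a). L{e^(-8t)·cos(3t)} = (s+8)/((s+8)² + 9)

Final answer: (s+8)/((s+8)² + 9)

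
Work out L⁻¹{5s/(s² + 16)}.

This is the form c·s/(s² + a²) with a = 4, c = 5. L⁻¹ = 5·cos(4t)

Final answer: 5·cos(4t)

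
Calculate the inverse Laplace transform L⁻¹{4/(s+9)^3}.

L⁻¹{n!/(s-a)^(n+1)} = t^n·e^(at) with n=2, a=-9. So L⁻¹{2/(s+9)^3} = t^2·e^(-9t), and L⁻¹{4/(s+9)^3} = (4/2)·t^2·e^(-9t) = 2·t^2·e^(-9t)

Final answer: 2·t^2·e^(-9t)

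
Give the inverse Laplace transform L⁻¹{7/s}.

L⁻¹{c/s} = c, so L⁻¹{7/s} = 7

Final answer: 7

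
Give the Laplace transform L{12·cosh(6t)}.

L{cosh(ωt)} = s/(s² - ω²), so L{cosh(6t)} = s/(s² - 36). Then L{12·cosh(6t)} = 12·s/(s² - 36) = 12s/(s² - 36)

Final answer: 12s/(s² - 36)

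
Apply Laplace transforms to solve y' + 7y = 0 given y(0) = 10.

L{y'} + 7L{y} = 0. sY - 10 + 7Y = 0. Y(s+7) = 10. Y = 10/(s+7)

Final answer: y(t) = 10e^(-7t)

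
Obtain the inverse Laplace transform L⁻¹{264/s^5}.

L⁻¹{n!/s^(n+1)} = t^n with n=4. So L⁻¹{24/s^5} = t^4, and L⁻¹{264/s^5} = (264/24)·t^4 = 11·t^4

Final answer: 11·t^4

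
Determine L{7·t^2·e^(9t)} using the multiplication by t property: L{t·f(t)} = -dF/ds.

Using L{t^n·e^(at)} = n!/(s-a)^(n+1), L{t^2·e^(9t)} = 2/(s-9)^3, so L{7·t^2·e^(9t)} = 7·2/(s-9)^3 = 14/(s-9)^3

Final answer: 14/(s-9)^3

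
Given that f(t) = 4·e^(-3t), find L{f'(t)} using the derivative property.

f(0) = 4, F(s) = 4/(s+3). L{f'(t)} = s·F(s) - f(0) = 4s/(s+3) - 4 = (4s - 4(s+3))/(s+3) = -12/(s+3)

Final answer: -12/(s+3)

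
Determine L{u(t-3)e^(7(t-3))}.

u(t-a)f(t-a) with f(t)=e^(7t). L{e^(7t)} = 1/(s-7). By time shift: e^(-3s)/(s-7)

Final answer: e^(-3s)/(s-7)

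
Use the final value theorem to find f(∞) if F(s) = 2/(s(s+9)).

f(∞) = lim_{s→0} s·2/(s(s+9)) = lim_{s→0} 2/(s+9) = 2/9 = 2/9

Final answer: 2/9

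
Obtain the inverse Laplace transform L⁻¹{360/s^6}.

L⁻¹{n!/s^(n+1)} = t^n with n=5. So L⁻¹{120/s^6} = t^5, and L⁻¹{360/s^6} = (360/120)·t^5 = 3·t^5

Final answer: 3·t^5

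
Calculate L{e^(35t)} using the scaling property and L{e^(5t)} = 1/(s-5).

Using L{f(at)} = (1/a)F(s/a) with a=7 and f(t) = e^(5t): L{e^(35t)} = (1/7) · 1/((s/7)-5) = (1/7) · 7/(s-35) = 1/(s-35)

Final answer: 1/(s-35)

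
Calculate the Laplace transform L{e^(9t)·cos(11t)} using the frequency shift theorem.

Frequency shift: L{e^(at)f(t)} = F(s-a). L{e^(9t)·cos(11t)} = (s-9)/((s-9)² + 121)

Final answer: (s-9)/((s-9)² + 121)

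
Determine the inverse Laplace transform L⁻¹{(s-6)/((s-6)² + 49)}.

Using frequency shift, L⁻¹{(s-6)/((s-6)² + 49)} = e^(6t)·cos(7t)

Final answer: e^(6t)·cos(7t)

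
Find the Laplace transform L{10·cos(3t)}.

L{cos(ωt)} = s/(s² + ω²), so L{cos(3t)} = s/(s² + 9). Then L{10·cos(3t)} = 10·s/(s² + 9) = 10s/(s² + 9)

Final answer: 10s/(s² + 9)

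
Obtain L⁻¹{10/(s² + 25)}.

This is the form c·a/(s² + a²) with a = 5, c = 2. L⁻¹ = 2·sin(5t)

Final answer: 2·sin(5t)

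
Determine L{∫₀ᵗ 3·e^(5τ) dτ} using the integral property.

L{∫₀ᵗ f(τ)dτ} = F(s)/s with F(s) = 3/(s-5), so L{∫₀ᵗ 3·e^(5τ) dτ} = 3/(s(s-5))

Final answer: 3/(s(s-5))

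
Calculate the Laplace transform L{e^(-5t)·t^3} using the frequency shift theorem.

L{e^(at)·t^n} = n!/(s-a)^(n+1), so L{e^(-5t)·t^3} = 6/(s+5)^4

Final answer: 6/(s+5)^4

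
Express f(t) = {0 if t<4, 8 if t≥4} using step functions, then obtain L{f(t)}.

f(t) = 8·u(t-4). L{u(t-4)} = e^(-4s)/s, so L{f(t)} = 8·e^(-4s)/s

Final answer: 8·e^(-4s)/s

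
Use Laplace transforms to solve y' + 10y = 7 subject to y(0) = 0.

sY + 10Y = 7/s. Y = 7/(s(s+10)). Partial fractions: Y = 7/10/s - 7/10/(s+10)

Final answer: y(t) = 7/10(1 - e^(-10t))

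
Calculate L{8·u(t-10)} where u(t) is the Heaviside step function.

L{u(t-a)} = e^(-as)/s. Here a=10, so L{u(t-10)} = e^(-10s)/s, and L{8·u(t-10)} = 8·e^(-10s)/s

Final answer: 8·e^(-10s)/s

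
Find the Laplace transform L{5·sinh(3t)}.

L{sinh(ωt)} = ω/(s² - ω²), so L{sinh(3t)} = 3/(s² - 9). Then L{5·sinh(3t)} = 5·3/(s² - 9) = 15/(s² - 9)

Final answer: 15/(s² - 9)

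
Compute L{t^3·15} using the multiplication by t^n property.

L{15} = 15/s. d^1/ds^1[1/s] = -1/s². d^2/ds^2[1/s] = 2/s^3. d^3/ds^3[1/s] = -6/s^4. So L{t^3} = (-1)^{3}·-6/s^4 = 6/s^4. Then L{t^3·15} = 15·6/s^4 = 90/s^4

Final answer: 90/s^4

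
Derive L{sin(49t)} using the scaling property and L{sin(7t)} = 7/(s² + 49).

Using L{f(at)} = (1/a)F(s/a) with a=7: L{sin(49t)} = (1/7) · 7/((s/7)² + 49) = (1/7) · 7·49/(s² + 2401) = 49/(s² + 2401)

Final answer: 49/(s² + 2401)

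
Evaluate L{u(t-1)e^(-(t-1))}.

u(t-a)f(t-a) with f(t)=e^(-t). L{e^(-t)} = 1/(s+1). By time shift: e^(-s)/(s+1)

Final answer: e^(-s)/(s+1)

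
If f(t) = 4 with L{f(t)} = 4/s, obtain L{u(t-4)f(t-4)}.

Time shift theorem: L{u(t-a)f(t-a)} = e^(-as)F(s). Here a=4, F(s) = 4/s, so L{u(t-4)f(t-4)} = e^(-4s)·4/s

Final answer: e^(-4s)·4/s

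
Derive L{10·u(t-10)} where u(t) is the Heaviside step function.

L{u(t-a)} = e^(-as)/s. Here a=10, so L{u(t-10)} = e^(-10s)/s, and L{10·u(t-10)} = 10·e^(-10s)/s

Final answer: 10·e^(-10s)/s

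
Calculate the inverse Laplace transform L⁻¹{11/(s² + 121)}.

L⁻¹{11/(s² + 121)} = sin(11t)

Final answer: sin(11t)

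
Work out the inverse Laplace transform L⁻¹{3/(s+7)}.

L⁻¹{1/(s-a)} = e^(at), so L⁻¹{1/(s+7)} = e^(-7t), and L⁻¹{3/(s+7)} = 3·e^(-7t)

Final answer: 3·e^(-7t)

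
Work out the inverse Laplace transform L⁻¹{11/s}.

L⁻¹{c/s} = c, so L⁻¹{11/s} = 11

Final answer: 11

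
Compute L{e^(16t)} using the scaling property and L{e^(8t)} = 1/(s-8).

Using L{f(at)} = (1/a)F(s/a) with a=2 and f(t) = e^(8t): L{e^(16t)} = (1/2) · 1/((s/2)-8) = (1/2) · 2/(s-16) = 1/(s-16)

Final answer: 1/(s-16)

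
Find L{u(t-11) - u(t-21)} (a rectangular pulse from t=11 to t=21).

L{u(t-a)} = e^(-as)/s. L{u(t-11) - u(t-21)} = (e^(-11s) - e^(-21s))/s

Final answer: (e^(-11s) - e^(-21s))/s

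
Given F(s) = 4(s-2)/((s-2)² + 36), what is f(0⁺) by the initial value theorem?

f(0⁺) = lim_{s→∞} sF(s) = lim_{s→∞} 4s(s-2)/((s-2)² + 36) = 4

Final answer: 4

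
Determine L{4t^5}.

L{t^n} = n!/s^(n+1). So L{4t^5} = 4·5!/s^6 = 480/s^6

Final answer: 480/s^6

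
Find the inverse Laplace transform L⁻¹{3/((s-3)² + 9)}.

Using frequency shift, L⁻¹{3/((s-3)² + 9)} = e^(3t)·sin(3t)

Final answer: e^(3t)·sin(3t)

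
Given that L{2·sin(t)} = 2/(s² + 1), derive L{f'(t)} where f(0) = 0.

L{f'(t)} = s·F(s) - f(0) = s·2/(s² + 1) - 0 = 2s/(s² + 1)

Final answer: 2s/(s² + 1)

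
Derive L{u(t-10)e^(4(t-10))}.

u(t-a)f(t-a) with f(t)=e^(4t). L{e^(4t)} = 1/(s-4). By time shift: e^(-10s)/(s-4)

Final answer: e^(-10s)/(s-4)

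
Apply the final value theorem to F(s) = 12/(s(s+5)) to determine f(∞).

f(∞) = lim_{s→0} s·12/(s(s+5)) = lim_{s→0} 12/(s+5) = 12/5 = 12/5

Final answer: 12/5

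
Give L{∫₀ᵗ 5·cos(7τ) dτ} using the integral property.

L{∫₀ᵗ f(τ)dτ} = F(s)/s with F(s) = 5s/(s² + 49), so the result is (5s/(s² + 49))/s = 5/(s² + 49)

Final answer: 5/(s² + 49)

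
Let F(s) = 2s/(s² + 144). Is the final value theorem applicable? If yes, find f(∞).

The final value theorem requires all poles of sF(s) in the left half-plane. sF(s) = 2s²/(s² + 144) has poles at s = ±12i (imaginary axis). Theorem does NOT apply (oscillatory system).

Final answer: Not applicable (oscillatory)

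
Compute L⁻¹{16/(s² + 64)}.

This is the form c·a/(s² + a²) with a = 8, c = 2. L⁻¹ = 2·sin(8t)

Final answer: 2·sin(8t)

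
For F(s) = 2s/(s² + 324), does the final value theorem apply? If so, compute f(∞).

The final value theorem requires all poles of sF(s) in the left half-plane. sF(s) = 2s²/(s² + 324) has poles at s = ±18i (imaginary axis). Theorem does NOT apply (oscillatory system).

Final answer: Not applicable (oscillatory)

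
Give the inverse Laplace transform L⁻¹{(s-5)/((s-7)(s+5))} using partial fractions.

Using partial fractions, f(t) = (2e^(7t) + 10e^(-5t))/12

Final answer: (2e^(7t) + 10e^(-5t))/12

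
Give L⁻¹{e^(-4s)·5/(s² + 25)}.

L⁻¹{5/(s² + 25)} = sin(5t). By the time shift theorem, L⁻¹{e^(-as)F(s)} = u(t-a)f(t-a) with a=4, so L⁻¹{e^(-4s)·5/(s² + 25)} = u(t-4)·sin(5(t-4))

Final answer: u(t-4)·sin(5(t-4))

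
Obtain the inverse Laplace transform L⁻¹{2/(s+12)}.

L⁻¹{1/(s-a)} = e^(at), so L⁻¹{1/(s+12)} = e^(-12t), and L⁻¹{2/(s+12)} = 2·e^(-12t)

Final answer: 2·e^(-12t)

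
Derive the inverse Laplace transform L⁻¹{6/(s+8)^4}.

L⁻¹{n!/(s-a)^(n+1)} = t^n·e^(at), so L⁻¹{6/(s+8)^4} = t^3·e^(-8t)

Final answer: t^3·e^(-8t)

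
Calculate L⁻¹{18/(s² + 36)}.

This is the form c·a/(s² + a²) with a = 6, c = 3. L⁻¹ = 3·sin(6t)

Final answer: 3·sin(6t)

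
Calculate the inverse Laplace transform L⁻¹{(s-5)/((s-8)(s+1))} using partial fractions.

Using partial fractions, f(t) = (3e^(8t) + 6e^(-t))/9

Final answer: (3e^(8t) + 6e^(-t))/9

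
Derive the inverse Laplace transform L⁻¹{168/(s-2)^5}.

L⁻¹{n!/(s-a)^(n+1)} = t^n·e^(at) with n=4, a=2. So L⁻¹{24/(s-2)^5} = t^4·e^(2t), and L⁻¹{168/(s-2)^5} = (168/24)·t^4·e^(2t) = 7·t^4·e^(2t)

Final answer: 7·t^4·e^(2t)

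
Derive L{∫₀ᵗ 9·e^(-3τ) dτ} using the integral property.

L{∫₀ᵗ f(τ)dτ} = F(s)/s with F(s) = 9/(s+3), so L{∫₀ᵗ 9·e^(-3τ) dτ} = 9/(s(s+3))

Final answer: 9/(s(s+3))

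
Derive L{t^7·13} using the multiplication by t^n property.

L{13} = 13/s. d^1/ds^1[1/s] = -1/s². d^2/ds^2[1/s] = 2/s^3. d^3/ds^3[1/s] = -6/s^4. d^4/ds^4[1/s] = 24/s^5. d^5/ds^5[1/s] = -120/s^6. d^6/ds^6[1/s] = 720/s^7. d^7/ds^7[1/s] = -5040/s^8. So L{t^7} = (-1)^{7}·-5040/s^8 = 5040/s^8. Then L{t^7·13} = 13·5040/s^8 = 65520/s^8

Final answer: 65520/s^8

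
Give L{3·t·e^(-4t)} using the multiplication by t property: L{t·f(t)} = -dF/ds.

Using L{t^n·e^(at)} = n!/(s-a)^(n+1), L{t·e^(-4t)} = 1/(s+4)^2, so L{3·t·e^(-4t)} = 3·1/(s+4)^2 = 3/(s+4)^2

Final answer: 3/(s+4)^2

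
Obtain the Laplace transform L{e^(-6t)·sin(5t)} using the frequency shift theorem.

Frequency shift: L{e^(at)f(t)} = F(s-a). L{e^(-6t)·sin(5t)} = 5/((s+6)² + 25)

Final answer: 5/((s+6)² + 25)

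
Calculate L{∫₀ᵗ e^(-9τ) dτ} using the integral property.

L{∫₀ᵗ f(τ)dτ} = F(s)/s with F(s) = 1/(s+9), so L{∫₀ᵗ e^(-9τ) dτ} = 1/(s(s+9))

Final answer: 1/(s(s+9))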